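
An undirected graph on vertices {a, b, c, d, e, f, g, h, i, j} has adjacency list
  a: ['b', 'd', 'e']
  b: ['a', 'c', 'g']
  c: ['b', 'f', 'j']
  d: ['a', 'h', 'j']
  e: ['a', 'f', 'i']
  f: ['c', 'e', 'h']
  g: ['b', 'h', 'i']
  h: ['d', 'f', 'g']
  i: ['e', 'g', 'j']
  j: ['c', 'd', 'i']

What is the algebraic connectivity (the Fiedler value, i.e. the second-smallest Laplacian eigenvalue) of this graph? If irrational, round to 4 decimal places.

With the vertex order [a, b, c, d, e, f, g, h, i, j], the degrees are [3, 3, 3, 3, 3, 3, 3, 3, 3, 3], giving D = diag(3, 3, 3, 3, 3, 3, 3, 3, 3, 3) and L = D - A. Computing the eigenvalues of L and sorting gives [0, 2, 2, 2, 2, 2, 5, 5, 5, 5]. The Fiedler value lambda_2 = 2 is strictly positive, so the graph is connected. The largest eigenvalue, 5, is at most the vertex count 10. There is one zero in the spectrum, matching the 1 component.

2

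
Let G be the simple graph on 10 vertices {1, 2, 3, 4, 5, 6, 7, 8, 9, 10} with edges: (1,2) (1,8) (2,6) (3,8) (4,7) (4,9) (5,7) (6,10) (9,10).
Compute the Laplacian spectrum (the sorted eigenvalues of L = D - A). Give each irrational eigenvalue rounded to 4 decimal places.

[0, 0.0979, 0.3820, 0.8244, 1.3820, 2, 2.6180, 3.1756, 3.6180, 3.9021]

Each diagonal entry of L is the vertex degree and each off-diagonal entry is -1 where an edge is present, 0 otherwise; in the order [1, 2, 3, 4, 5, 6, 7, 8, 9, 10] the diagonal is [2, 2, 1, 2, 1, 2, 2, 2, 2, 2]. L is symmetric positive semidefinite, so every eigenvalue is real and nonnegative. The single zero eigenvalue shows the graph is connected. The eigenvalues sum to 18, which equals trace(L) = 2|E|.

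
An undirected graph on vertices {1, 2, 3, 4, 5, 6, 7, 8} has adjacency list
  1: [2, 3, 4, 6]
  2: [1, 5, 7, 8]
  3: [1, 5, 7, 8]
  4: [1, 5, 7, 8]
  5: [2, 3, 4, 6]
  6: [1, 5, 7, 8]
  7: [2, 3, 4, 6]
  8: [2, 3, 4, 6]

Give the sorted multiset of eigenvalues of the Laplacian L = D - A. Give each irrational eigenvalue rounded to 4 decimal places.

Each diagonal entry of L is the vertex degree and each off-diagonal entry is -1 where an edge is present, 0 otherwise; in the order [1, 2, 3, 4, 5, 6, 7, 8] the diagonal is [4, 4, 4, 4, 4, 4, 4, 4]. Diagonalising L (or applying a numerical eigensolver to the 8x8 matrix) gives the spectrum above.

[0, 4, 4, 4, 4, 4, 4, 8]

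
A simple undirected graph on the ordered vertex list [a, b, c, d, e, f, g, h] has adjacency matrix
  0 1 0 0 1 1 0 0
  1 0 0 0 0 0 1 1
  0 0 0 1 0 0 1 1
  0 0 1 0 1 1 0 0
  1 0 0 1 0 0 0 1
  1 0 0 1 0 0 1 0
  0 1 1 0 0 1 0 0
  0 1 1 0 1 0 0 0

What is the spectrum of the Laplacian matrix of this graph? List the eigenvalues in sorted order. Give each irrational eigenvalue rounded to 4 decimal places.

With the vertex order [a, b, c, d, e, f, g, h], the degrees are [3, 3, 3, 3, 3, 3, 3, 3], giving D = diag(3, 3, 3, 3, 3, 3, 3, 3) and L = D - A. Diagonalising L (or applying a numerical eigensolver to the 8x8 matrix) gives the spectrum above. The single zero eigenvalue shows the graph is connected.

[0, 2, 2, 2, 4, 4, 4, 6]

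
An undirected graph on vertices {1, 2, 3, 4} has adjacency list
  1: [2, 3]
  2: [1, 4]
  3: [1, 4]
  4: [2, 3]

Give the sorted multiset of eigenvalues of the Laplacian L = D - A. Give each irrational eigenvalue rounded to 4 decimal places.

[0, 2, 2, 4]

With the vertex order [1, 2, 3, 4], the degrees are [2, 2, 2, 2], giving D = diag(2, 2, 2, 2) and L = D - A. L is symmetric positive semidefinite, so every eigenvalue is real and nonnegative. By the matrix-tree theorem the graph has (1/4) * product of the nonzero eigenvalues = 4 spanning trees.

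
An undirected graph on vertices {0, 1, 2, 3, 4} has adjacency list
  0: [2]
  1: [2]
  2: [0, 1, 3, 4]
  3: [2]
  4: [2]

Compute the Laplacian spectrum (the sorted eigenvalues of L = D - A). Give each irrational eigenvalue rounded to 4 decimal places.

[0, 1, 1, 1, 5]

Reading degrees in the order [0, 1, 2, 3, 4] gives [1, 1, 4, 1, 1]; set D = diag(1, 1, 4, 1, 1) and form L = D - A. Diagonalising L (or applying a numerical eigensolver to the 5x5 matrix) gives the spectrum above. The single zero eigenvalue shows the graph is connected. The largest eigenvalue, 5, is at most the vertex count 5.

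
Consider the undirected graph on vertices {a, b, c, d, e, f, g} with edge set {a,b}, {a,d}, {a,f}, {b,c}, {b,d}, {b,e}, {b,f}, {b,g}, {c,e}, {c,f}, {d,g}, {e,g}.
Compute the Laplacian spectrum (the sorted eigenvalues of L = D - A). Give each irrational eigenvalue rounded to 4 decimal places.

[0, 2, 2, 4, 4, 5, 7]

Reading degrees in the order [a, b, c, d, e, f, g] gives [3, 6, 3, 3, 3, 3, 3]; set D = diag(3, 6, 3, 3, 3, 3, 3) and form L = D - A. Diagonalising L (or applying a numerical eigensolver to the 7x7 matrix) gives the spectrum above. The single zero eigenvalue shows the graph is connected. The largest eigenvalue, 7, is at most the vertex count 7.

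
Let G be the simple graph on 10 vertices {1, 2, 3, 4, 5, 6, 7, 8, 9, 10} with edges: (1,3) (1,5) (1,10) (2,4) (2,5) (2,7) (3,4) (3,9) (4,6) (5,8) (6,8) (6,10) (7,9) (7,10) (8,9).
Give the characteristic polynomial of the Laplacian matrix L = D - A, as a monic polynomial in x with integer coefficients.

x^10 - 30x^9 + 390x^8 - 2880x^7 + 13305x^6 - 39882x^5 + 77640x^4 - 94800x^3 + 66000x^2 - 20000x

Each diagonal entry of L is the vertex degree and each off-diagonal entry is -1 where an edge is present, 0 otherwise; in the order [1, 2, 3, 4, 5, 6, 7, 8, 9, 10] the diagonal is [3, 3, 3, 3, 3, 3, 3, 3, 3, 3]. Computing det(xI - L) by cofactor expansion (or equivalently via sum-over-permutations) gives x^10 - 30x^9 + 390x^8 - 2880x^7 + 13305x^6 - 39882x^5 + 77640x^4 - 94800x^3 + 66000x^2 - 20000x. The constant term is 0 because L is singular (the all-ones vector lies in its kernel). By the matrix-tree theorem the graph has (1/10) * product of the nonzero eigenvalues = 2000 spanning trees. The largest eigenvalue, 5, is at most the vertex count 10.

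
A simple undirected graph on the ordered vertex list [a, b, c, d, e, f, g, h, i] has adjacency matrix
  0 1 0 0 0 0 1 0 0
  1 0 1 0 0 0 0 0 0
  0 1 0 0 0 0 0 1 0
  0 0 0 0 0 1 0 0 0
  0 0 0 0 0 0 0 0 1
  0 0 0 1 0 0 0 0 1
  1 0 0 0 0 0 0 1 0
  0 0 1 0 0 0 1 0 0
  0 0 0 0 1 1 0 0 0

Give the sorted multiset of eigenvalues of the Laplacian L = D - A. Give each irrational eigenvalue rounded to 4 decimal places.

[0, 0, 0.5858, 1.3820, 1.3820, 2, 3.4142, 3.6180, 3.6180]

Each diagonal entry of L is the vertex degree and each off-diagonal entry is -1 where an edge is present, 0 otherwise; in the order [a, b, c, d, e, f, g, h, i] the diagonal is [2, 2, 2, 1, 1, 2, 2, 2, 2]. The multiplicity of 0 as a Laplacian eigenvalue equals the number of connected components. The 2 zero eigenvalues correspond to the 2 connected components. The largest eigenvalue, 3.6180, is at most the vertex count 9. There are 2 zeros in the spectrum, matching the 2 components.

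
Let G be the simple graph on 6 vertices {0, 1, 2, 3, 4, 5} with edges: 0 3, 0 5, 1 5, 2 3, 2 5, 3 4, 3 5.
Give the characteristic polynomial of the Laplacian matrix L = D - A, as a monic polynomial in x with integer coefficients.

Each diagonal entry of L is the vertex degree and each off-diagonal entry is -1 where an edge is present, 0 otherwise; in the order [0, 1, 2, 3, 4, 5] the diagonal is [2, 1, 2, 4, 1, 4]. L has integer entries, so p(x) = det(xI - L) has integer coefficients. Expanding the determinant yields x^6 - 14x^5 + 70x^4 - 152x^3 + 144x^2 - 48x. Since p(0) = det(-L) = 0, x divides p(x). The largest eigenvalue, 5.2361, is at most the vertex count 6. There is one zero in the spectrum, matching the 1 component.

x^6 - 14x^5 + 70x^4 - 152x^3 + 144x^2 - 48x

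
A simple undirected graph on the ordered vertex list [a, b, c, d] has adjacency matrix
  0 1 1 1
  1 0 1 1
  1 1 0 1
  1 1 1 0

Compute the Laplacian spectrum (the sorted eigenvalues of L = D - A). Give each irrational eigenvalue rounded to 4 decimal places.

Reading degrees in the order [a, b, c, d] gives [3, 3, 3, 3]; set D = diag(3, 3, 3, 3) and form L = D - A. Diagonalising L (or applying a numerical eigensolver to the 4x4 matrix) gives the spectrum above. The largest eigenvalue, 4, is at most the vertex count 4.

[0, 4, 4, 4]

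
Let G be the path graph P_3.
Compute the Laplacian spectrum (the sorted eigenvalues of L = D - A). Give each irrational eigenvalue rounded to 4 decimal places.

[0, 1, 3]

The graph has 3 vertices and degree multiset [2, 1, 1]; D is the diagonal matrix of degrees and L = D - A. Diagonalising L (or applying a numerical eigensolver to the 3x3 matrix) gives the spectrum above. By the matrix-tree theorem the graph has (1/3) * product of the nonzero eigenvalues = 1 spanning tree. There is one zero in the spectrum, matching the 1 component.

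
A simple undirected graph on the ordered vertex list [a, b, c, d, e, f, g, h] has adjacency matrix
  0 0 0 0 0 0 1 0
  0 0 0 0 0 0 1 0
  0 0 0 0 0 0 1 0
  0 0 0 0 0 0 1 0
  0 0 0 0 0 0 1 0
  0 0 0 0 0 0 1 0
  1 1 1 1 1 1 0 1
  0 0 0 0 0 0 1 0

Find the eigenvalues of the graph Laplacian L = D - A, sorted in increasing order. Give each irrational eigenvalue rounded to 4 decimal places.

[0, 1, 1, 1, 1, 1, 1, 8]

Reading degrees in the order [a, b, c, d, e, f, g, h] gives [1, 1, 1, 1, 1, 1, 7, 1]; set D = diag(1, 1, 1, 1, 1, 1, 7, 1) and form L = D - A. Diagonalising L (or applying a numerical eigensolver to the 8x8 matrix) gives the spectrum above. The single zero eigenvalue shows the graph is connected. There is one zero in the spectrum, matching the 1 component.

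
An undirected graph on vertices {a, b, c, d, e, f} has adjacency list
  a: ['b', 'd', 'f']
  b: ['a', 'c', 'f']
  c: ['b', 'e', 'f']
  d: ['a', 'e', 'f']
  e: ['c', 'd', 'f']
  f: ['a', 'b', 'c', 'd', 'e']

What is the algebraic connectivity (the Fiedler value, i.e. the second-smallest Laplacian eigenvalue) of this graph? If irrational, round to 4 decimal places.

2.3820

Reading degrees in the order [a, b, c, d, e, f] gives [3, 3, 3, 3, 3, 5]; set D = diag(3, 3, 3, 3, 3, 5) and form L = D - A. The sorted Laplacian eigenvalues are [0, 2.3820, 2.3820, 4.6180, 4.6180, 6]; the algebraic connectivity is the second entry, 2.3820. By the matrix-tree theorem the graph has (1/6) * product of the nonzero eigenvalues = 121 spanning trees.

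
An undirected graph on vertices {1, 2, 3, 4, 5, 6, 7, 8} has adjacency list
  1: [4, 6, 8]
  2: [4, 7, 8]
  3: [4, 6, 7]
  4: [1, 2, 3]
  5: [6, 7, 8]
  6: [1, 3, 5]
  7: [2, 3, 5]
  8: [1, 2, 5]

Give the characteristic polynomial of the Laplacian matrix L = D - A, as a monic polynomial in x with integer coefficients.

Reading degrees in the order [1, 2, 3, 4, 5, 6, 7, 8] gives [3, 3, 3, 3, 3, 3, 3, 3]; set D = diag(3, 3, 3, 3, 3, 3, 3, 3) and form L = D - A. The eigenvalues of L are [0, 2, 2, 2, 4, 4, 4, 6]; the characteristic polynomial is the product of (x - lambda_i), which multiplies out to x^8 - 24x^7 + 240x^6 - 1296x^5 + 4080x^4 - 7488x^3 + 7424x^2 - 3072x. The constant term is 0 because L is singular (the all-ones vector lies in its kernel). The eigenvalues sum to 24, which equals trace(L) = 2|E|. By the matrix-tree theorem the graph has (1/8) * product of the nonzero eigenvalues = 384 spanning trees.

x^8 - 24x^7 + 240x^6 - 1296x^5 + 4080x^4 - 7488x^3 + 7424x^2 - 3072x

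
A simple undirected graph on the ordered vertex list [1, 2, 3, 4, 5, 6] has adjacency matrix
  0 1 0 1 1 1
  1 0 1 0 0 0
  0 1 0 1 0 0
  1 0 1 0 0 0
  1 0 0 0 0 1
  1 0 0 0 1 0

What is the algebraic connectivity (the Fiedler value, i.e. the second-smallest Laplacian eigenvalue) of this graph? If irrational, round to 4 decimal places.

0.7639

With the vertex order [1, 2, 3, 4, 5, 6], the degrees are [4, 2, 2, 2, 2, 2], giving D = diag(4, 2, 2, 2, 2, 2) and L = D - A. The smallest Laplacian eigenvalue is always 0. The next one, lambda_2 = 0.7639, measures how hard the graph is to disconnect: larger values mean better connectivity. There is one zero in the spectrum, matching the 1 component.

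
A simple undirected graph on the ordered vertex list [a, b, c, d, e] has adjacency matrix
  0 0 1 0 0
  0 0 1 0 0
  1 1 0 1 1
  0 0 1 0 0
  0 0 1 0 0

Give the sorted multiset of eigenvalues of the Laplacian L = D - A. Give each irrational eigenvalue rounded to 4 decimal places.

Reading degrees in the order [a, b, c, d, e] gives [1, 1, 4, 1, 1]; set D = diag(1, 1, 4, 1, 1) and form L = D - A. Since every row of L sums to 0, the all-ones vector is in the kernel and 0 is an eigenvalue. The single zero eigenvalue shows the graph is connected.

[0, 1, 1, 1, 5]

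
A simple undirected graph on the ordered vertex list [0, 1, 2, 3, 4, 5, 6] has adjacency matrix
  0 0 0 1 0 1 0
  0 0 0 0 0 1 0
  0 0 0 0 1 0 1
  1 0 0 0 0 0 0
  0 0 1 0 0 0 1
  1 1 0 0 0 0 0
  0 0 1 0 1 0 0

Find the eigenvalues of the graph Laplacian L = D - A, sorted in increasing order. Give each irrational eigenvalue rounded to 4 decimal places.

[0, 0, 0.5858, 2, 3, 3, 3.4142]

Reading degrees in the order [0, 1, 2, 3, 4, 5, 6] gives [2, 1, 2, 1, 2, 2, 2]; set D = diag(2, 1, 2, 1, 2, 2, 2) and form L = D - A. L is symmetric positive semidefinite, so every eigenvalue is real and nonnegative. The 2 zero eigenvalues correspond to the 2 connected components. There are 2 zeros in the spectrum, matching the 2 components.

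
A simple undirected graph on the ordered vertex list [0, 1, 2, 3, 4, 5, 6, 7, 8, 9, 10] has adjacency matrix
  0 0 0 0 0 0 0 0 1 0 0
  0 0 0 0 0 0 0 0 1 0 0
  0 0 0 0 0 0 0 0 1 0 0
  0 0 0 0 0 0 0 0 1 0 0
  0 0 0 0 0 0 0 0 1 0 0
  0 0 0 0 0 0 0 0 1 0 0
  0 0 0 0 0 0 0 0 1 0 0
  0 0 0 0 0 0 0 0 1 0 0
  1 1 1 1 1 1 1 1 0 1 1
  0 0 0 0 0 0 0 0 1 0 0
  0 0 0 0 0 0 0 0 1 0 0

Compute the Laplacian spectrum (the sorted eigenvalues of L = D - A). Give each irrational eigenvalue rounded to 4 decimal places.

Each diagonal entry of L is the vertex degree and each off-diagonal entry is -1 where an edge is present, 0 otherwise; in the order [0, 1, 2, 3, 4, 5, 6, 7, 8, 9, 10] the diagonal is [1, 1, 1, 1, 1, 1, 1, 1, 10, 1, 1]. L is symmetric positive semidefinite, so every eigenvalue is real and nonnegative. There is one zero in the spectrum, matching the 1 component. The largest eigenvalue, 11, is at most the vertex count 11.

[0, 1, 1, 1, 1, 1, 1, 1, 1, 1, 11]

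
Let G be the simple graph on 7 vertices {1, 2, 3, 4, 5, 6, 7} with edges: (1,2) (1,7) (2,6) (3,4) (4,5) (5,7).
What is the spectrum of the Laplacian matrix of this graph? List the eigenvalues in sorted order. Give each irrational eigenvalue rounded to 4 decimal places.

[0, 0.1981, 0.7530, 1.5550, 2.4450, 3.2470, 3.8019]

With the vertex order [1, 2, 3, 4, 5, 6, 7], the degrees are [2, 2, 1, 2, 2, 1, 2], giving D = diag(2, 2, 1, 2, 2, 1, 2) and L = D - A. The multiplicity of 0 as a Laplacian eigenvalue equals the number of connected components. The single zero eigenvalue shows the graph is connected. The eigenvalues sum to 12, which equals trace(L) = 2|E|.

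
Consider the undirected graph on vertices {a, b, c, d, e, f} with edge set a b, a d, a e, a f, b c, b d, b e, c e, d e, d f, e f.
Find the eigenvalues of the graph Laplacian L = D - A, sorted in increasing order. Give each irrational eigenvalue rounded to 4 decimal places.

Each diagonal entry of L is the vertex degree and each off-diagonal entry is -1 where an edge is present, 0 otherwise; in the order [a, b, c, d, e, f] the diagonal is [4, 4, 2, 4, 5, 3]. Diagonalising L (or applying a numerical eigensolver to the 6x6 matrix) gives the spectrum above. The single zero eigenvalue shows the graph is connected. There is one zero in the spectrum, matching the 1 component.

[0, 1.8299, 3.6889, 5, 5.4812, 6]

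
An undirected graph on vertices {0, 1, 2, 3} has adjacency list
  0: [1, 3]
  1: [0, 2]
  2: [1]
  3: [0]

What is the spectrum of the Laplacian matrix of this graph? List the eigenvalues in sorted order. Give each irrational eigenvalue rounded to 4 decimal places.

Each diagonal entry of L is the vertex degree and each off-diagonal entry is -1 where an edge is present, 0 otherwise; in the order [0, 1, 2, 3] the diagonal is [2, 2, 1, 1]. The multiplicity of 0 as a Laplacian eigenvalue equals the number of connected components. The single zero eigenvalue shows the graph is connected. By the matrix-tree theorem the graph has (1/4) * product of the nonzero eigenvalues = 1 spanning tree. The eigenvalues sum to 6, which equals trace(L) = 2|E|.

[0, 0.5858, 2, 3.4142]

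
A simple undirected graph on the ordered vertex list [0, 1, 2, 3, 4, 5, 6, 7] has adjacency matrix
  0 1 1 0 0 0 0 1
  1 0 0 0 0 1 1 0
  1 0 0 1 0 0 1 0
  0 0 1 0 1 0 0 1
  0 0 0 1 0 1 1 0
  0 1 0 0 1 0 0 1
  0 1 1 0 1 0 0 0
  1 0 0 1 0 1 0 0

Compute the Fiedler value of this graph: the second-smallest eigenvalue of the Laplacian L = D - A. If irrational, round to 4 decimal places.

2

With the vertex order [0, 1, 2, 3, 4, 5, 6, 7], the degrees are [3, 3, 3, 3, 3, 3, 3, 3], giving D = diag(3, 3, 3, 3, 3, 3, 3, 3) and L = D - A. The sorted Laplacian eigenvalues are [0, 2, 2, 2, 4, 4, 4, 6]; the algebraic connectivity is the second entry, 2. By the matrix-tree theorem the graph has (1/8) * product of the nonzero eigenvalues = 384 spanning trees.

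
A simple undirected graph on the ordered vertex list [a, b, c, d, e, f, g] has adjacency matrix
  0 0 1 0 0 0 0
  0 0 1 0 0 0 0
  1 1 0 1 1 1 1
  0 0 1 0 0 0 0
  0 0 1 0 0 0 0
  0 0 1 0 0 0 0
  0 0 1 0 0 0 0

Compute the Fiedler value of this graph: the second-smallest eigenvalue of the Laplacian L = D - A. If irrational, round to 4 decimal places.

1

With the vertex order [a, b, c, d, e, f, g], the degrees are [1, 1, 6, 1, 1, 1, 1], giving D = diag(1, 1, 6, 1, 1, 1, 1) and L = D - A. The sorted Laplacian eigenvalues are [0, 1, 1, 1, 1, 1, 7]; the algebraic connectivity is the second entry, 1.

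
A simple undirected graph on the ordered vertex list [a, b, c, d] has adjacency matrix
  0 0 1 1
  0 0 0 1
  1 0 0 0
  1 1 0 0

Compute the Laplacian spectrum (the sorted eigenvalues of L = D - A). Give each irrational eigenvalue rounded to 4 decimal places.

[0, 0.5858, 2, 3.4142]

Each diagonal entry of L is the vertex degree and each off-diagonal entry is -1 where an edge is present, 0 otherwise; in the order [a, b, c, d] the diagonal is [2, 1, 1, 2]. L is symmetric positive semidefinite, so every eigenvalue is real and nonnegative. The single zero eigenvalue shows the graph is connected. There is one zero in the spectrum, matching the 1 component. The largest eigenvalue, 3.4142, is at most the vertex count 4.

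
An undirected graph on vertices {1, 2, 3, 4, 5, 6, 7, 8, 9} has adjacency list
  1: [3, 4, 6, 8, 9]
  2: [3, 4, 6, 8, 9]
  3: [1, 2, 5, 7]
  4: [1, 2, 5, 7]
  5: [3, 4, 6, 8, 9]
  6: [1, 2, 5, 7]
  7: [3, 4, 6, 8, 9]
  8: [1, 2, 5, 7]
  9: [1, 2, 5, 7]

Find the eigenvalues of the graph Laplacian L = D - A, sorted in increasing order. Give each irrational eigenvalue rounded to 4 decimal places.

Each diagonal entry of L is the vertex degree and each off-diagonal entry is -1 where an edge is present, 0 otherwise; in the order [1, 2, 3, 4, 5, 6, 7, 8, 9] the diagonal is [5, 5, 4, 4, 5, 4, 5, 4, 4]. L is symmetric positive semidefinite, so every eigenvalue is real and nonnegative. The single zero eigenvalue shows the graph is connected. The largest eigenvalue, 9, is at most the vertex count 9. There is one zero in the spectrum, matching the 1 component.

[0, 4, 4, 4, 4, 5, 5, 5, 9]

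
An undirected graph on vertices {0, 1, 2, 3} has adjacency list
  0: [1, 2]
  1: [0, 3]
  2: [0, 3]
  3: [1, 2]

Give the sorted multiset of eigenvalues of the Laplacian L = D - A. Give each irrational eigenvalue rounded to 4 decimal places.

With the vertex order [0, 1, 2, 3], the degrees are [2, 2, 2, 2], giving D = diag(2, 2, 2, 2) and L = D - A. L is symmetric positive semidefinite, so every eigenvalue is real and nonnegative. By the matrix-tree theorem the graph has (1/4) * product of the nonzero eigenvalues = 4 spanning trees. The largest eigenvalue, 4, is at most the vertex count 4.

[0, 2, 2, 4]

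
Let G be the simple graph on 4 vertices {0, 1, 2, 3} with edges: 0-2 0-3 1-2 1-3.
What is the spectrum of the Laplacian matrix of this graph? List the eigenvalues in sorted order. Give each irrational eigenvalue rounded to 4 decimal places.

[0, 2, 2, 4]

Each diagonal entry of L is the vertex degree and each off-diagonal entry is -1 where an edge is present, 0 otherwise; in the order [0, 1, 2, 3] the diagonal is [2, 2, 2, 2]. Diagonalising L (or applying a numerical eigensolver to the 4x4 matrix) gives the spectrum above. There is one zero in the spectrum, matching the 1 component.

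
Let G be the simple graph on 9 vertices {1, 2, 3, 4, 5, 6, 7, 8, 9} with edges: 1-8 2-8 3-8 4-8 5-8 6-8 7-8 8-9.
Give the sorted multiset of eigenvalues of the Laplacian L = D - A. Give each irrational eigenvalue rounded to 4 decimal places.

Each diagonal entry of L is the vertex degree and each off-diagonal entry is -1 where an edge is present, 0 otherwise; in the order [1, 2, 3, 4, 5, 6, 7, 8, 9] the diagonal is [1, 1, 1, 1, 1, 1, 1, 8, 1]. Diagonalising L (or applying a numerical eigensolver to the 9x9 matrix) gives the spectrum above. The single zero eigenvalue shows the graph is connected. The largest eigenvalue, 9, is at most the vertex count 9. The eigenvalues sum to 16, which equals trace(L) = 2|E|.

[0, 1, 1, 1, 1, 1, 1, 1, 9]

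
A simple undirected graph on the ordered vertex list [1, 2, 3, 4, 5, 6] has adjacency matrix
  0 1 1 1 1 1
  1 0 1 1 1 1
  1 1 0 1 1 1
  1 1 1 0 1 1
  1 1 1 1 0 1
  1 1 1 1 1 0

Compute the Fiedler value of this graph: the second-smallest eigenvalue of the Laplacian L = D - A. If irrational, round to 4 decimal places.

With the vertex order [1, 2, 3, 4, 5, 6], the degrees are [5, 5, 5, 5, 5, 5], giving D = diag(5, 5, 5, 5, 5, 5) and L = D - A. Computing the eigenvalues of L and sorting gives [0, 6, 6, 6, 6, 6]. The Fiedler value lambda_2 = 6 is strictly positive, so the graph is connected. The eigenvalues sum to 30, which equals trace(L) = 2|E|. By the matrix-tree theorem the graph has (1/6) * product of the nonzero eigenvalues = 1296 spanning trees.

6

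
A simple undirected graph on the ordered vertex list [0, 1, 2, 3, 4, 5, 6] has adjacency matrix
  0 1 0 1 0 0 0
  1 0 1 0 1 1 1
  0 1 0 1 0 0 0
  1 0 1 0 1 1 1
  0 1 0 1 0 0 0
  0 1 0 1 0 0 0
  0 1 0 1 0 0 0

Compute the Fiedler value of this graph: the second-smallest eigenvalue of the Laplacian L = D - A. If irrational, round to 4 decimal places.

2

Each diagonal entry of L is the vertex degree and each off-diagonal entry is -1 where an edge is present, 0 otherwise; in the order [0, 1, 2, 3, 4, 5, 6] the diagonal is [2, 5, 2, 5, 2, 2, 2]. The sorted Laplacian eigenvalues are [0, 2, 2, 2, 2, 5, 7]; the algebraic connectivity is the second entry, 2. There is one zero in the spectrum, matching the 1 component.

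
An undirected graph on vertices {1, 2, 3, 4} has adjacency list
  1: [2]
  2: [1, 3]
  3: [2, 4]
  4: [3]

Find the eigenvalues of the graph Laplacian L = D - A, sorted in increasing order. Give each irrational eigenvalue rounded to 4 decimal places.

With the vertex order [1, 2, 3, 4], the degrees are [1, 2, 2, 1], giving D = diag(1, 2, 2, 1) and L = D - A. L is symmetric positive semidefinite, so every eigenvalue is real and nonnegative. The single zero eigenvalue shows the graph is connected.

[0, 0.5858, 2, 3.4142]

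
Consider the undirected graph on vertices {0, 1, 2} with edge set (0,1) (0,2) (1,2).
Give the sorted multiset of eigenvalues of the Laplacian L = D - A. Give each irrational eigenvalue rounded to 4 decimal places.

Reading degrees in the order [0, 1, 2] gives [2, 2, 2]; set D = diag(2, 2, 2) and form L = D - A. L is symmetric positive semidefinite, so every eigenvalue is real and nonnegative. There is one zero in the spectrum, matching the 1 component.

[0, 3, 3]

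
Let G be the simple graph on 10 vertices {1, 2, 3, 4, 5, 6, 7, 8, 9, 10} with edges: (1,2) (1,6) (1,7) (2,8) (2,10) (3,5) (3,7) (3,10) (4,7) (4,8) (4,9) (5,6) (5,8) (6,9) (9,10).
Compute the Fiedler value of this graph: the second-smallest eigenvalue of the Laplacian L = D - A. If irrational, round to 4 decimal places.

2

Reading degrees in the order [1, 2, 3, 4, 5, 6, 7, 8, 9, 10] gives [3, 3, 3, 3, 3, 3, 3, 3, 3, 3]; set D = diag(3, 3, 3, 3, 3, 3, 3, 3, 3, 3) and form L = D - A. Computing the eigenvalues of L and sorting gives [0, 2, 2, 2, 2, 2, 5, 5, 5, 5]. The Fiedler value lambda_2 = 2 is strictly positive, so the graph is connected. The eigenvalues sum to 30, which equals trace(L) = 2|E|. The largest eigenvalue, 5, is at most the vertex count 10.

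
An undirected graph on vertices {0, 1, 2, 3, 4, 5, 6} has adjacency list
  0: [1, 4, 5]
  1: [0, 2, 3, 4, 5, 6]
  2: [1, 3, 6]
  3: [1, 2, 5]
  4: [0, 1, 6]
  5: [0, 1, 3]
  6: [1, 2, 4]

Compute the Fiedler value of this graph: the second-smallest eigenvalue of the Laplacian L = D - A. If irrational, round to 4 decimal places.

Each diagonal entry of L is the vertex degree and each off-diagonal entry is -1 where an edge is present, 0 otherwise; in the order [0, 1, 2, 3, 4, 5, 6] the diagonal is [3, 6, 3, 3, 3, 3, 3]. The smallest Laplacian eigenvalue is always 0. The next one, lambda_2 = 2, measures how hard the graph is to disconnect: larger values mean better connectivity. By the matrix-tree theorem the graph has (1/7) * product of the nonzero eigenvalues = 320 spanning trees.

2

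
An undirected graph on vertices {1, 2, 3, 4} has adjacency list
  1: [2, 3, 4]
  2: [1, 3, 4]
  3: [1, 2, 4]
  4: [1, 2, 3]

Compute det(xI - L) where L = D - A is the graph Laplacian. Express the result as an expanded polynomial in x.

With the vertex order [1, 2, 3, 4], the degrees are [3, 3, 3, 3], giving D = diag(3, 3, 3, 3) and L = D - A. L has integer entries, so p(x) = det(xI - L) has integer coefficients. Expanding the determinant yields x^4 - 12x^3 + 48x^2 - 64x. The coefficient of x^3 equals -trace(L) = -12, matching the sum of degrees. The largest eigenvalue, 4, is at most the vertex count 4.

x^4 - 12x^3 + 48x^2 - 64x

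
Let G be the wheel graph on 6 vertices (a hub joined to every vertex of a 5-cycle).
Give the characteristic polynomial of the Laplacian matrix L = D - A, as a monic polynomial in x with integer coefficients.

x^6 - 20x^5 + 155x^4 - 580x^3 + 1045x^2 - 726x

The graph has 6 vertices and degree multiset [5, 3, 3, 3, 3, 3]; D is the diagonal matrix of degrees and L = D - A. Computing det(xI - L) by cofactor expansion (or equivalently via sum-over-permutations) gives x^6 - 20x^5 + 155x^4 - 580x^3 + 1045x^2 - 726x. The constant term is 0 because L is singular (the all-ones vector lies in its kernel). By the matrix-tree theorem the graph has (1/6) * product of the nonzero eigenvalues = 121 spanning trees.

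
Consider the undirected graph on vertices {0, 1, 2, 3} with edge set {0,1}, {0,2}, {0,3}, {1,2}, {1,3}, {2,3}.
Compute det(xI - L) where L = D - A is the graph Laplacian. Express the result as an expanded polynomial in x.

x^4 - 12x^3 + 48x^2 - 64x

With the vertex order [0, 1, 2, 3], the degrees are [3, 3, 3, 3], giving D = diag(3, 3, 3, 3) and L = D - A. The eigenvalues of L are [0, 4, 4, 4]; the characteristic polynomial is the product of (x - lambda_i), which multiplies out to x^4 - 12x^3 + 48x^2 - 64x. Since p(0) = det(-L) = 0, x divides p(x). The largest eigenvalue, 4, is at most the vertex count 4.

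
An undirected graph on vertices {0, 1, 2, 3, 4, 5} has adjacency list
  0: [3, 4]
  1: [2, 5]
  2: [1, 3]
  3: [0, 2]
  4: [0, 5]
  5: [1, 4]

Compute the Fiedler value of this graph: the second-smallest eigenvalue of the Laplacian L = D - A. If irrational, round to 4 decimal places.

1

Each diagonal entry of L is the vertex degree and each off-diagonal entry is -1 where an edge is present, 0 otherwise; in the order [0, 1, 2, 3, 4, 5] the diagonal is [2, 2, 2, 2, 2, 2]. Computing the eigenvalues of L and sorting gives [0, 1, 1, 3, 3, 4]. The Fiedler value lambda_2 = 1 is strictly positive, so the graph is connected. By the matrix-tree theorem the graph has (1/6) * product of the nonzero eigenvalues = 6 spanning trees.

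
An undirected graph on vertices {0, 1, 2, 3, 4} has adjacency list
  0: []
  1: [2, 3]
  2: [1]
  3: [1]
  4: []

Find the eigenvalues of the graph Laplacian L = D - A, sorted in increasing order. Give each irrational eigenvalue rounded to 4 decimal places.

[0, 0, 0, 1, 3]

Reading degrees in the order [0, 1, 2, 3, 4] gives [0, 2, 1, 1, 0]; set D = diag(0, 2, 1, 1, 0) and form L = D - A. The multiplicity of 0 as a Laplacian eigenvalue equals the number of connected components. The 3 zero eigenvalues correspond to the 3 connected components. The eigenvalues sum to 4, which equals trace(L) = 2|E|. The largest eigenvalue, 3, is at most the vertex count 5.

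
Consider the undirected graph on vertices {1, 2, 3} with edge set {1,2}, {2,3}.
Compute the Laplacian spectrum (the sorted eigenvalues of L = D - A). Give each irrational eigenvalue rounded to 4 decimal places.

[0, 1, 3]

Each diagonal entry of L is the vertex degree and each off-diagonal entry is -1 where an edge is present, 0 otherwise; in the order [1, 2, 3] the diagonal is [1, 2, 1]. The multiplicity of 0 as a Laplacian eigenvalue equals the number of connected components. The largest eigenvalue, 3, is at most the vertex count 3.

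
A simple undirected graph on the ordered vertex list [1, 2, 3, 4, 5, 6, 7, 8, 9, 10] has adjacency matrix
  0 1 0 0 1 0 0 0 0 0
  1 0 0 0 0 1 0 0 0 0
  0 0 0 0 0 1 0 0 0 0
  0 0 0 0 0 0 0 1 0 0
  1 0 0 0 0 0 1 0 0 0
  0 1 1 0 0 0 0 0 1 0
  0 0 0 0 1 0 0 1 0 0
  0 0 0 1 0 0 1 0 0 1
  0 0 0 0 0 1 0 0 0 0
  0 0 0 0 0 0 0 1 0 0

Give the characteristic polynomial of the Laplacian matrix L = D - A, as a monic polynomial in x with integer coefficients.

Each diagonal entry of L is the vertex degree and each off-diagonal entry is -1 where an edge is present, 0 otherwise; in the order [1, 2, 3, 4, 5, 6, 7, 8, 9, 10] the diagonal is [2, 2, 1, 1, 2, 3, 2, 3, 1, 1]. L has integer entries, so p(x) = det(xI - L) has integer coefficients. Expanding the determinant yields x^10 - 18x^9 + 134x^8 - 536x^7 + 1256x^6 - 1768x^5 + 1474x^4 - 684x^3 + 151x^2 - 10x. Since p(0) = det(-L) = 0, x divides p(x). By the matrix-tree theorem the graph has (1/10) * product of the nonzero eigenvalues = 1 spanning tree.

x^10 - 18x^9 + 134x^8 - 536x^7 + 1256x^6 - 1768x^5 + 1474x^4 - 684x^3 + 151x^2 - 10x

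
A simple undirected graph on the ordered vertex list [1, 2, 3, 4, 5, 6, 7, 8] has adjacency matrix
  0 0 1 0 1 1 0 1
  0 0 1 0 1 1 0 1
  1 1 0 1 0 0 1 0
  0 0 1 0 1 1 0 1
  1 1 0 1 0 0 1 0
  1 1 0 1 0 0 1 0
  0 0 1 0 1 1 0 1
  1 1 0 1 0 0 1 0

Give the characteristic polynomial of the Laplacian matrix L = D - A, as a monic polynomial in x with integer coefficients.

Reading degrees in the order [1, 2, 3, 4, 5, 6, 7, 8] gives [4, 4, 4, 4, 4, 4, 4, 4]; set D = diag(4, 4, 4, 4, 4, 4, 4, 4) and form L = D - A. Computing det(xI - L) by cofactor expansion (or equivalently via sum-over-permutations) gives x^8 - 32x^7 + 432x^6 - 3200x^5 + 14080x^4 - 36864x^3 + 53248x^2 - 32768x. The constant term is 0 because L is singular (the all-ones vector lies in its kernel). There is one zero in the spectrum, matching the 1 component.

x^8 - 32x^7 + 432x^6 - 3200x^5 + 14080x^4 - 36864x^3 + 53248x^2 - 32768x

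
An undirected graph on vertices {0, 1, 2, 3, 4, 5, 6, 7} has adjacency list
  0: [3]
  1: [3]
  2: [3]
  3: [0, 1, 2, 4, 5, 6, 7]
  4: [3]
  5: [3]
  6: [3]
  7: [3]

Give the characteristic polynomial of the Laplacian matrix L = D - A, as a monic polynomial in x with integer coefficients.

With the vertex order [0, 1, 2, 3, 4, 5, 6, 7], the degrees are [1, 1, 1, 7, 1, 1, 1, 1], giving D = diag(1, 1, 1, 7, 1, 1, 1, 1) and L = D - A. The eigenvalues of L are [0, 1, 1, 1, 1, 1, 1, 8]; the characteristic polynomial is the product of (x - lambda_i), which multiplies out to x^8 - 14x^7 + 63x^6 - 140x^5 + 175x^4 - 126x^3 + 49x^2 - 8x. The coefficient of x^7 equals -trace(L) = -14, matching the sum of degrees. By the matrix-tree theorem the graph has (1/8) * product of the nonzero eigenvalues = 1 spanning tree. There is one zero in the spectrum, matching the 1 component.

x^8 - 14x^7 + 63x^6 - 140x^5 + 175x^4 - 126x^3 + 49x^2 - 8x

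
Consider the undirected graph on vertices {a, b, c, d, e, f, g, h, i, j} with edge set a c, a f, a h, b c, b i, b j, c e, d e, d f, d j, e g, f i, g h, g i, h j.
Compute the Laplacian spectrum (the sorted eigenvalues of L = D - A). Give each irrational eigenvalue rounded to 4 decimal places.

With the vertex order [a, b, c, d, e, f, g, h, i, j], the degrees are [3, 3, 3, 3, 3, 3, 3, 3, 3, 3], giving D = diag(3, 3, 3, 3, 3, 3, 3, 3, 3, 3) and L = D - A. Since every row of L sums to 0, the all-ones vector is in the kernel and 0 is an eigenvalue. The single zero eigenvalue shows the graph is connected.

[0, 2, 2, 2, 2, 2, 5, 5, 5, 5]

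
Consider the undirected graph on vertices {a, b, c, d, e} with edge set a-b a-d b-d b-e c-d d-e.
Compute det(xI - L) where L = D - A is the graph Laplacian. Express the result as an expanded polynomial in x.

Each diagonal entry of L is the vertex degree and each off-diagonal entry is -1 where an edge is present, 0 otherwise; in the order [a, b, c, d, e] the diagonal is [2, 3, 1, 4, 2]. L has integer entries, so p(x) = det(xI - L) has integer coefficients. Expanding the determinant yields x^5 - 12x^4 + 49x^3 - 78x^2 + 40x. Since p(0) = det(-L) = 0, x divides p(x). There is one zero in the spectrum, matching the 1 component.

x^5 - 12x^4 + 49x^3 - 78x^2 + 40x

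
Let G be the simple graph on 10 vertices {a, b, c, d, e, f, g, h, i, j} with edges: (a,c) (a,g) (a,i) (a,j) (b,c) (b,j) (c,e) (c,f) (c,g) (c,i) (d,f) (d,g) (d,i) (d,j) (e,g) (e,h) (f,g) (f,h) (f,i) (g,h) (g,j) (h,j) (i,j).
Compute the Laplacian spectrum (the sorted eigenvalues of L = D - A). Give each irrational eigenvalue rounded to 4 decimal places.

With the vertex order [a, b, c, d, e, f, g, h, i, j], the degrees are [4, 2, 6, 4, 3, 5, 7, 4, 5, 6], giving D = diag(4, 2, 6, 4, 3, 5, 7, 4, 5, 6) and L = D - A. Since every row of L sums to 0, the all-ones vector is in the kernel and 0 is an eigenvalue. The single zero eigenvalue shows the graph is connected.

[0, 1.8556, 2.4658, 3.5448, 4.2531, 4.8568, 5.8484, 7.2805, 7.3562, 8.5387]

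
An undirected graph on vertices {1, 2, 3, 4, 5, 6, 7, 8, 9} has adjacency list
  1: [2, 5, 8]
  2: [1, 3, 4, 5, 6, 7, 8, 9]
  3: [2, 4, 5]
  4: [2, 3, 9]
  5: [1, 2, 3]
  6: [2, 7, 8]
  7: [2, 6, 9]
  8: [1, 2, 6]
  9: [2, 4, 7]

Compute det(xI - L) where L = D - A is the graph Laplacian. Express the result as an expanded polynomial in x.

x^9 - 32x^8 + 428x^7 - 3136x^6 + 13786x^5 - 37232x^4 + 60276x^3 - 53424x^2 + 19845x

Reading degrees in the order [1, 2, 3, 4, 5, 6, 7, 8, 9] gives [3, 8, 3, 3, 3, 3, 3, 3, 3]; set D = diag(3, 8, 3, 3, 3, 3, 3, 3, 3) and form L = D - A. Computing det(xI - L) by cofactor expansion (or equivalently via sum-over-permutations) gives x^9 - 32x^8 + 428x^7 - 3136x^6 + 13786x^5 - 37232x^4 + 60276x^3 - 53424x^2 + 19845x. The constant term is 0 because L is singular (the all-ones vector lies in its kernel).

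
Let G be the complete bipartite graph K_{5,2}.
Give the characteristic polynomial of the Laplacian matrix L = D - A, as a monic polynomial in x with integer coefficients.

The graph has 7 vertices and degree multiset [5, 5, 2, 2, 2, 2, 2]; D is the diagonal matrix of degrees and L = D - A. The eigenvalues of L are [0, 2, 2, 2, 2, 5, 7]; the characteristic polynomial is the product of (x - lambda_i), which multiplies out to x^7 - 20x^6 + 155x^5 - 600x^4 + 1240x^3 - 1312x^2 + 560x. The coefficient of x^6 equals -trace(L) = -20, matching the sum of degrees. By the matrix-tree theorem the graph has (1/7) * product of the nonzero eigenvalues = 80 spanning trees. The eigenvalues sum to 20, which equals trace(L) = 2|E|.

x^7 - 20x^6 + 155x^5 - 600x^4 + 1240x^3 - 1312x^2 + 560x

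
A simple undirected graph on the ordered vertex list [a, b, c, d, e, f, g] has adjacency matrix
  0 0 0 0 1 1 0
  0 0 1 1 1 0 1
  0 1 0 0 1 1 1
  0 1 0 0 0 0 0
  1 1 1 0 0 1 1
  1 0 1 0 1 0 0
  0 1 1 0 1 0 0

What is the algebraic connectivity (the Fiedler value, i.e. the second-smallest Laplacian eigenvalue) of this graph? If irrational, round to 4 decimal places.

Reading degrees in the order [a, b, c, d, e, f, g] gives [2, 4, 4, 1, 5, 3, 3]; set D = diag(2, 4, 4, 1, 5, 3, 3) and form L = D - A. The smallest Laplacian eigenvalue is always 0. The next one, lambda_2 = 0.8057, measures how hard the graph is to disconnect: larger values mean better connectivity. The eigenvalues sum to 22, which equals trace(L) = 2|E|. There is one zero in the spectrum, matching the 1 component.

0.8057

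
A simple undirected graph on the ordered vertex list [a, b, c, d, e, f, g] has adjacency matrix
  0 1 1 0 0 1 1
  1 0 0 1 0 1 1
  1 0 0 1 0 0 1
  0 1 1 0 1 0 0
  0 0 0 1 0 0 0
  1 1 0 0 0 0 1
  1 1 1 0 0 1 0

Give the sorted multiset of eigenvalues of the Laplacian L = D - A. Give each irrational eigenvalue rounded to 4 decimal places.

[0, 0.7107, 2.5085, 3.4037, 4.5663, 5, 5.8109]

With the vertex order [a, b, c, d, e, f, g], the degrees are [4, 4, 3, 3, 1, 3, 4], giving D = diag(4, 4, 3, 3, 1, 3, 4) and L = D - A. Since every row of L sums to 0, the all-ones vector is in the kernel and 0 is an eigenvalue. The largest eigenvalue, 5.8109, is at most the vertex count 7.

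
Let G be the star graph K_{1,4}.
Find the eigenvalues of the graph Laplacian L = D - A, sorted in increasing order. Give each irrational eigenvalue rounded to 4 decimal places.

The graph has 5 vertices and degree multiset [4, 1, 1, 1, 1]; D is the diagonal matrix of degrees and L = D - A. Since every row of L sums to 0, the all-ones vector is in the kernel and 0 is an eigenvalue. There is one zero in the spectrum, matching the 1 component.

[0, 1, 1, 1, 5]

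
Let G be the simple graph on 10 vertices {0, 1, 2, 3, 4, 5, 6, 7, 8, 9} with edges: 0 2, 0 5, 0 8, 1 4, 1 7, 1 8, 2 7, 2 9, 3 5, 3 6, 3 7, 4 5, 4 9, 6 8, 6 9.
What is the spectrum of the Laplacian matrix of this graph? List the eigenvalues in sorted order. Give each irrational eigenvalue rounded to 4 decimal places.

[0, 2, 2, 2, 2, 2, 5, 5, 5, 5]

With the vertex order [0, 1, 2, 3, 4, 5, 6, 7, 8, 9], the degrees are [3, 3, 3, 3, 3, 3, 3, 3, 3, 3], giving D = diag(3, 3, 3, 3, 3, 3, 3, 3, 3, 3) and L = D - A. The multiplicity of 0 as a Laplacian eigenvalue equals the number of connected components. The single zero eigenvalue shows the graph is connected. The largest eigenvalue, 5, is at most the vertex count 10. There is one zero in the spectrum, matching the 1 component.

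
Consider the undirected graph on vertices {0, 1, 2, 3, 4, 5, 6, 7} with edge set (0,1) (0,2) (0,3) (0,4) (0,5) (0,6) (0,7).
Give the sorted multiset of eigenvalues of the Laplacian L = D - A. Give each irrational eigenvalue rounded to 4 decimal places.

With the vertex order [0, 1, 2, 3, 4, 5, 6, 7], the degrees are [7, 1, 1, 1, 1, 1, 1, 1], giving D = diag(7, 1, 1, 1, 1, 1, 1, 1) and L = D - A. Diagonalising L (or applying a numerical eigensolver to the 8x8 matrix) gives the spectrum above. The single zero eigenvalue shows the graph is connected. By the matrix-tree theorem the graph has (1/8) * product of the nonzero eigenvalues = 1 spanning tree.

[0, 1, 1, 1, 1, 1, 1, 8]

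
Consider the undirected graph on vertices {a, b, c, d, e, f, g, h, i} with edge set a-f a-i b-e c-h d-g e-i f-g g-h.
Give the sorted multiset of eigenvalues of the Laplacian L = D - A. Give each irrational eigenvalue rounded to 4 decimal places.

Each diagonal entry of L is the vertex degree and each off-diagonal entry is -1 where an edge is present, 0 otherwise; in the order [a, b, c, d, e, f, g, h, i] the diagonal is [2, 1, 1, 1, 2, 2, 3, 2, 2]. Since every row of L sums to 0, the all-ones vector is in the kernel and 0 is an eigenvalue. By the matrix-tree theorem the graph has (1/9) * product of the nonzero eigenvalues = 1 spanning tree.

[0, 0.1404, 0.5362, 0.7754, 1.5803, 2.2449, 2.7784, 3.5988, 4.3455]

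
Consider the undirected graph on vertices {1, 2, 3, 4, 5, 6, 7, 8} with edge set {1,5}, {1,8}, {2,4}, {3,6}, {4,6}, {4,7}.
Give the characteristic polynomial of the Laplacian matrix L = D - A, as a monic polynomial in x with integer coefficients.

x^8 - 12x^7 + 55x^6 - 122x^5 + 137x^4 - 74x^3 + 15x^2

Reading degrees in the order [1, 2, 3, 4, 5, 6, 7, 8] gives [2, 1, 1, 3, 1, 2, 1, 1]; set D = diag(2, 1, 1, 3, 1, 2, 1, 1) and form L = D - A. L has integer entries, so p(x) = det(xI - L) has integer coefficients. Expanding the determinant yields x^8 - 12x^7 + 55x^6 - 122x^5 + 137x^4 - 74x^3 + 15x^2. The constant term is 0 because L is singular (the all-ones vector lies in its kernel). The largest eigenvalue, 4.1701, is at most the vertex count 8. There are 2 zeros in the spectrum, matching the 2 components.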